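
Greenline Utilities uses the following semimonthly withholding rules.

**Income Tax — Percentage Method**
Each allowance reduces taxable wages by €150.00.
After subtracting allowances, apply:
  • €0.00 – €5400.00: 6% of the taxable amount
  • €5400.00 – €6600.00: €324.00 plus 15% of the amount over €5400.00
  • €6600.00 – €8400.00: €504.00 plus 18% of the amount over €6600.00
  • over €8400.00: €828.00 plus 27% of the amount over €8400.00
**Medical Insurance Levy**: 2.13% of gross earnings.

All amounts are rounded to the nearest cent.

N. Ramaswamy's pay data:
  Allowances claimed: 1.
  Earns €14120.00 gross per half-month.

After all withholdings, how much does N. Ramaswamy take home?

€11487.34

Income Tax: taxable = €14120.00 − 1×€150.00 = €13970.00
  €828.00 + 27% × (€13970.00 − €8400.00) = €828.00 + 27% × €5570.00 = €2331.90
Medical Insurance Levy: 2.13% × €14120.00 = €300.76
Total withheld: €2331.90 + €300.76 = €2632.66
Net pay: €14120.00 − €2632.66 = €11487.34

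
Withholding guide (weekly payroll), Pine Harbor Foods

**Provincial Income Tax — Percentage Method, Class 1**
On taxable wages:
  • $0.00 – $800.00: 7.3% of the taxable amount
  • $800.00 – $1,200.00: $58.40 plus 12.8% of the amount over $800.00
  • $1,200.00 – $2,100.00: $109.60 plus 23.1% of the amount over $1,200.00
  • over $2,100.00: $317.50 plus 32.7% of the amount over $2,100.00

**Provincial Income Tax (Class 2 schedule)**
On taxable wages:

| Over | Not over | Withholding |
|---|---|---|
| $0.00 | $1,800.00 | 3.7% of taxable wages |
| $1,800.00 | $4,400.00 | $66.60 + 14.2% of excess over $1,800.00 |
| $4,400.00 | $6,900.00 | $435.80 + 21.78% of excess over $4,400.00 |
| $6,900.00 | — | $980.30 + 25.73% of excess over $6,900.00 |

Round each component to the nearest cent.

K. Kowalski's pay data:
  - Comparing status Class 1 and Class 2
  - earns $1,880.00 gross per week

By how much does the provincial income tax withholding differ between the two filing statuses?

$188.72

Provincial Income Tax (Class 1): taxable = $1,880.00
  $109.60 + 23.1% × ($1,880.00 − $1,200.00) = $109.60 + 23.1% × $680.00 = $266.68
Provincial Income Tax (Class 2): taxable = $1,880.00
  $66.60 + 14.2% × ($1,880.00 − $1,800.00) = $66.60 + 14.2% × $80.00 = $77.96
Difference: |$266.68 − $77.96| = $188.72 (higher under Class 1)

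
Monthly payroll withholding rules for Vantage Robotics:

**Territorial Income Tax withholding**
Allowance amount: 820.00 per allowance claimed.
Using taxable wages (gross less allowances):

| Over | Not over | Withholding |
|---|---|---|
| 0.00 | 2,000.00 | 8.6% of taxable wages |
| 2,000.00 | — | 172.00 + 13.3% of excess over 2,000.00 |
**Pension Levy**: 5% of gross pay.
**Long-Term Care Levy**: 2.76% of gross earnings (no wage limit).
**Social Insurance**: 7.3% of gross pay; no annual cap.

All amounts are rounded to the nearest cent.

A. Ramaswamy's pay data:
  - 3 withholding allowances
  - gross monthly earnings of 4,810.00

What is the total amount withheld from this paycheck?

942.94

Territorial Income Tax: taxable = 4,810.00 − 3×820.00 = 2,350.00
  172.00 + 13.3% × (2,350.00 − 2,000.00) = 172.00 + 13.3% × 350.00 = 218.55
Pension Levy: 5% × 4,810.00 = 240.50
Long-Term Care Levy: 2.76% × 4,810.00 = 132.76
Social Insurance: 7.3% × 4,810.00 = 351.13
Total: 218.55 + 240.50 + 132.76 + 351.13 = 942.94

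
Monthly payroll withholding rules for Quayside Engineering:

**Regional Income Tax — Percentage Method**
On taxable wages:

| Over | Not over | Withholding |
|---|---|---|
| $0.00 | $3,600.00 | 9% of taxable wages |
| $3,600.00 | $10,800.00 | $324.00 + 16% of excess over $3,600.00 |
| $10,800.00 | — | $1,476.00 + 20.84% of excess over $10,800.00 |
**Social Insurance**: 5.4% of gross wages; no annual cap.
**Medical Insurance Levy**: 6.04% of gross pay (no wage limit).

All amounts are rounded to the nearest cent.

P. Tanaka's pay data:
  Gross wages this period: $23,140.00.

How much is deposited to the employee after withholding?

$16,445.12

Regional Income Tax: taxable = $23,140.00
  $1,476.00 + 20.84% × ($23,140.00 − $10,800.00) = $1,476.00 + 20.84% × $12,340.00 = $4,047.66
Social Insurance: 5.4% × $23,140.00 = $1,249.56
Medical Insurance Levy: 6.04% × $23,140.00 = $1,397.66
Total withheld: $4,047.66 + $1,249.56 + $1,397.66 = $6,694.88
Net pay: $23,140.00 − $6,694.88 = $16,445.12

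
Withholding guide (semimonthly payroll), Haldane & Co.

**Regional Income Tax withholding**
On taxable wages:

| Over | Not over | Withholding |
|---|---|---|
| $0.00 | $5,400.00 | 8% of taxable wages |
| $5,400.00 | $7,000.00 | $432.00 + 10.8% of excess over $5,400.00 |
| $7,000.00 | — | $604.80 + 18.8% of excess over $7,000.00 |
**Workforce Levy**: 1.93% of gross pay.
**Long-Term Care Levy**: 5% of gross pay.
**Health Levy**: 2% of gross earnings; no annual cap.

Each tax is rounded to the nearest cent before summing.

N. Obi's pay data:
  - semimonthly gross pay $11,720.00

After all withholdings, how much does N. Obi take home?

$9,181.24

Regional Income Tax: taxable = $11,720.00
  $604.80 + 18.8% × ($11,720.00 − $7,000.00) = $604.80 + 18.8% × $4,720.00 = $1,492.16
Workforce Levy: 1.93% × $11,720.00 = $226.20
Long-Term Care Levy: 5% × $11,720.00 = $586.00
Health Levy: 2% × $11,720.00 = $234.40
Total withheld: $1,492.16 + $226.20 + $586.00 + $234.40 = $2,538.76
Net pay: $11,720.00 − $2,538.76 = $9,181.24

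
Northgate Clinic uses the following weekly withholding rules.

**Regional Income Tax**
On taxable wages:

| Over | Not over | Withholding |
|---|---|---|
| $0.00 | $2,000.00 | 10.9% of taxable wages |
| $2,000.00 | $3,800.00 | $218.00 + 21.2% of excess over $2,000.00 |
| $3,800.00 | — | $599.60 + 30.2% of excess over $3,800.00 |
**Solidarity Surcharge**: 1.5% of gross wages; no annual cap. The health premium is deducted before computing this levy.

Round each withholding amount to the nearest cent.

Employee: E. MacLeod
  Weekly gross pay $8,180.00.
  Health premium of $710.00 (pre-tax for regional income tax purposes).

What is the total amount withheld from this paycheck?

Regional Income Tax: taxable = $8,180.00 − $710.00 = $7,470.00
  $599.60 + 30.2% × ($7,470.00 − $3,800.00) = $599.60 + 30.2% × $3,670.00 = $1,707.94
Solidarity Surcharge: 1.5% × $7,470.00 = $112.05
Total: $1,707.94 + $112.05 = $1,819.99

$1,819.99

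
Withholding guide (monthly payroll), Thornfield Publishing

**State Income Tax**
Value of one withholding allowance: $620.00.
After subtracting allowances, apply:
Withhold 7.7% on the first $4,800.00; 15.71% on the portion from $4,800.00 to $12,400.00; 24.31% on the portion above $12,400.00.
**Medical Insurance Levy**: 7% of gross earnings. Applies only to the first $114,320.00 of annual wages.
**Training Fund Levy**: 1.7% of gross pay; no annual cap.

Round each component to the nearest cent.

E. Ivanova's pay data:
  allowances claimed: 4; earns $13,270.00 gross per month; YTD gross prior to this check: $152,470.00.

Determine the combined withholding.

State Income Tax: taxable = $13,270.00 − 4×$620.00 = $10,790.00
  $369.60 + 15.71% × ($10,790.00 − $4,800.00) = $369.60 + 15.71% × $5,990.00 = $1,310.63
Medical Insurance Levy: YTD $152,470.00 ≥ cap $114,320.00 → $0.00
Training Fund Levy: 1.7% × $13,270.00 = $225.59
Total: $1,310.63 + $0.00 + $225.59 = $1,536.22

$1,536.22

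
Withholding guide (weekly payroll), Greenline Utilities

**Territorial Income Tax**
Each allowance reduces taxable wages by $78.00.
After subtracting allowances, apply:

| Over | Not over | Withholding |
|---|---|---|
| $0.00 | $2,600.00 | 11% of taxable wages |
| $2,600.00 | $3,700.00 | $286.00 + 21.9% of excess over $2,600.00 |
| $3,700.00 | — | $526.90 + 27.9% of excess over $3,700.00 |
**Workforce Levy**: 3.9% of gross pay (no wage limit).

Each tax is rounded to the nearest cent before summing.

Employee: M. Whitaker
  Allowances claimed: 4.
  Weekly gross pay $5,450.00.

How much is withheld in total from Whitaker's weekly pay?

$1,140.65

Territorial Income Tax: taxable = $5,450.00 − 4×$78.00 = $5,138.00
  $526.90 + 27.9% × ($5,138.00 − $3,700.00) = $526.90 + 27.9% × $1,438.00 = $928.10
Workforce Levy: 3.9% × $5,450.00 = $212.55
Total: $928.10 + $212.55 = $1,140.65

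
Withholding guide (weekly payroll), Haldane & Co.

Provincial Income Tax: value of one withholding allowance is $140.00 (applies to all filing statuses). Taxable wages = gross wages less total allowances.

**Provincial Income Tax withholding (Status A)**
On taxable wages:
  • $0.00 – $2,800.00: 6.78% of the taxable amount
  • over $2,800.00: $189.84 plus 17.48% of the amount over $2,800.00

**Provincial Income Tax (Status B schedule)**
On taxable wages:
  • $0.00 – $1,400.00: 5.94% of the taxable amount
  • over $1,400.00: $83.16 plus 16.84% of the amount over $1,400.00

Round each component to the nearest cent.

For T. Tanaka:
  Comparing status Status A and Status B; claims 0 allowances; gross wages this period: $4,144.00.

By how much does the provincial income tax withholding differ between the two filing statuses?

$120.48

Provincial Income Tax (Status A): taxable = $4,144.00
  $189.84 + 17.48% × ($4,144.00 − $2,800.00) = $189.84 + 17.48% × $1,344.00 = $424.77
Provincial Income Tax (Status B): taxable = $4,144.00
  $83.16 + 16.84% × ($4,144.00 − $1,400.00) = $83.16 + 16.84% × $2,744.00 = $545.25
Difference: |$424.77 − $545.25| = $120.48 (higher under Status B)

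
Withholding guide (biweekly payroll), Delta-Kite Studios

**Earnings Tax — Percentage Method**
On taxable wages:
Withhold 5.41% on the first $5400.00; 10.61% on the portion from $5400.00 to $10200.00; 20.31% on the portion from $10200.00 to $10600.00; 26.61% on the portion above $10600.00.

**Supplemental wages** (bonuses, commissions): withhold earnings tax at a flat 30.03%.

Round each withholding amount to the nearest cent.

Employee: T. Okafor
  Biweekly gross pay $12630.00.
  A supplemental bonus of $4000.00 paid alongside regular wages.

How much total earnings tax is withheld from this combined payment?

Earnings Tax: taxable = $12630.00
  $882.66 + 26.61% × ($12630.00 − $10600.00) = $882.66 + 26.61% × $2030.00 = $1422.84
Supplemental (30.03% flat on bonus): 30.03% × $4000.00 = $1201.20
Total earnings tax: $1422.84 + $1201.20 = $2624.04

$2624.04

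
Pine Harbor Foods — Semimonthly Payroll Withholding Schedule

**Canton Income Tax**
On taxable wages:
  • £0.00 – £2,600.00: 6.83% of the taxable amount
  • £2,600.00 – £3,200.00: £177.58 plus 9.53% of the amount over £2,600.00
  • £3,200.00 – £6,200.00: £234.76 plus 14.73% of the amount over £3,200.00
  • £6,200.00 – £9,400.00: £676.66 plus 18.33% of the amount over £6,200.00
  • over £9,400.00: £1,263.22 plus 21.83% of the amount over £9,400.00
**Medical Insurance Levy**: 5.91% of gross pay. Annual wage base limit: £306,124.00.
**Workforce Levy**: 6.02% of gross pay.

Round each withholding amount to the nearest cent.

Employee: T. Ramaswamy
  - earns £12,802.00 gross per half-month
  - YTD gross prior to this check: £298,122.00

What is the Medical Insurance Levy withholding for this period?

Medical Insurance Levy: cap £306,124.00 − YTD £298,122.00 = £8,002.00 subject; 5.91% × £8,002.00 = £472.92

£472.92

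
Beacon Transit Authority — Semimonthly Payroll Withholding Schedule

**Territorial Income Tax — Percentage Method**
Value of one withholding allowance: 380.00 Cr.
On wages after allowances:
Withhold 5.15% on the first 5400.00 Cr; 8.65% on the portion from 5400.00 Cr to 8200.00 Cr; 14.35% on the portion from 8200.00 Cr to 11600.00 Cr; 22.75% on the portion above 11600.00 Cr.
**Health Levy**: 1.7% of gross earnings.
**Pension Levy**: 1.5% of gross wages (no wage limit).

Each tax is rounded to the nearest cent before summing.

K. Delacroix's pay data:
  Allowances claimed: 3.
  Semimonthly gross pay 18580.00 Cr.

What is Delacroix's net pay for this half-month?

Territorial Income Tax: taxable = 18580.00 Cr − 3×380.00 Cr = 17440.00 Cr
  1008.20 Cr + 22.75% × (17440.00 Cr − 11600.00 Cr) = 1008.20 Cr + 22.75% × 5840.00 Cr = 2336.80 Cr
Health Levy: 1.7% × 18580.00 Cr = 315.86 Cr
Pension Levy: 1.5% × 18580.00 Cr = 278.70 Cr
Total withheld: 2336.80 Cr + 315.86 Cr + 278.70 Cr = 2931.36 Cr
Net pay: 18580.00 Cr − 2931.36 Cr = 15648.64 Cr

15648.64 Cr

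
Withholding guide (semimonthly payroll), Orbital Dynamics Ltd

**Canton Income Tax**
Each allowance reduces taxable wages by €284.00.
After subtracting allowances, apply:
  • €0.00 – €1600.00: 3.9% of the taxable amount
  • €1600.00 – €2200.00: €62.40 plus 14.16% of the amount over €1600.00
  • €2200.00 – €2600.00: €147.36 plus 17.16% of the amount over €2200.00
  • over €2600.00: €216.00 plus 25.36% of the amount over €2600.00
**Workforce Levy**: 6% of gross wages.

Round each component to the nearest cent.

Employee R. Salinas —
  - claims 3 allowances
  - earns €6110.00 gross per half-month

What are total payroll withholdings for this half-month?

€1256.67

Canton Income Tax: taxable = €6110.00 − 3×€284.00 = €5258.00
  €216.00 + 25.36% × (€5258.00 − €2600.00) = €216.00 + 25.36% × €2658.00 = €890.07
Workforce Levy: 6% × €6110.00 = €366.60
Total: €890.07 + €366.60 = €1256.67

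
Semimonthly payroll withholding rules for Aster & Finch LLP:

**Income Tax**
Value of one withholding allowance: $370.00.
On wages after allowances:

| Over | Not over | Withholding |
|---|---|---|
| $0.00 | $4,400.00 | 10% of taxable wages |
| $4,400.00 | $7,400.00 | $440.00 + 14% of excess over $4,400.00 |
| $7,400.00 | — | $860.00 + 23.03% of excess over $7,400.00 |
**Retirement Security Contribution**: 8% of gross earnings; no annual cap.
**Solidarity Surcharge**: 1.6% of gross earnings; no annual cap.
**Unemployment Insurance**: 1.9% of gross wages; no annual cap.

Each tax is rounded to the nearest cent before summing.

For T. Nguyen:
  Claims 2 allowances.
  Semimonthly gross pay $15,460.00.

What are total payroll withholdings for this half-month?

$4,323.70

Income Tax: taxable = $15,460.00 − 2×$370.00 = $14,720.00
  $860.00 + 23.03% × ($14,720.00 − $7,400.00) = $860.00 + 23.03% × $7,320.00 = $2,545.80
Retirement Security Contribution: 8% × $15,460.00 = $1,236.80
Solidarity Surcharge: 1.6% × $15,460.00 = $247.36
Unemployment Insurance: 1.9% × $15,460.00 = $293.74
Total: $2,545.80 + $1,236.80 + $247.36 + $293.74 = $4,323.70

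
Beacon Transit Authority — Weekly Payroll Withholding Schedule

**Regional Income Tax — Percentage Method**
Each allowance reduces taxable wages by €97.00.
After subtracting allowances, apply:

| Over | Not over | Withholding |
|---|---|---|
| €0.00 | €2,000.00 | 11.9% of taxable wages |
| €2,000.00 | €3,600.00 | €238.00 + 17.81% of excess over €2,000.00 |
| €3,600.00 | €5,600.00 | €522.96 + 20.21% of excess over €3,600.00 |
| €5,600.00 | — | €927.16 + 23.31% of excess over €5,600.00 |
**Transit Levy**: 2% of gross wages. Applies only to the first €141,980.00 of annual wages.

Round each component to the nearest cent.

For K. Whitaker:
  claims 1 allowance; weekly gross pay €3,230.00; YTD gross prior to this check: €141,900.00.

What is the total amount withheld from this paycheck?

Regional Income Tax: taxable = €3,230.00 − 1×€97.00 = €3,133.00
  €238.00 + 17.81% × (€3,133.00 − €2,000.00) = €238.00 + 17.81% × €1,133.00 = €439.79
Transit Levy: cap €141,980.00 − YTD €141,900.00 = €80.00 subject; 2% × €80.00 = €1.60
Total: €439.79 + €1.60 = €441.39

€441.39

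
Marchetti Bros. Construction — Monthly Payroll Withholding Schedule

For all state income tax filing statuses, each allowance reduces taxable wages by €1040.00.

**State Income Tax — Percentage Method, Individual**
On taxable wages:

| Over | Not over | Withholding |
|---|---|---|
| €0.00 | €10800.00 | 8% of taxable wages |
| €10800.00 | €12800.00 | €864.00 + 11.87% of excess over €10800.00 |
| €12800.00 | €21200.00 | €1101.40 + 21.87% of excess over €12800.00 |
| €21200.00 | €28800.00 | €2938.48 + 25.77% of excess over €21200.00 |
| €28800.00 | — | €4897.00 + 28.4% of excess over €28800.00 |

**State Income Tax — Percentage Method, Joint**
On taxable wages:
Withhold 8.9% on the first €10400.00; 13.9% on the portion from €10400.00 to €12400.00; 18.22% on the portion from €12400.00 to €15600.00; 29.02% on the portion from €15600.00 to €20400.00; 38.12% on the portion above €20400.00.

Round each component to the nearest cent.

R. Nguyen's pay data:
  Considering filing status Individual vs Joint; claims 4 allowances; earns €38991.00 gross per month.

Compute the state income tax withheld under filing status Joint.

State Income Tax (Joint): taxable = €38991.00 − 4×€1040.00 = €34831.00
  €3179.60 + 38.12% × (€34831.00 − €20400.00) = €3179.60 + 38.12% × €14431.00 = €8680.70

€8680.70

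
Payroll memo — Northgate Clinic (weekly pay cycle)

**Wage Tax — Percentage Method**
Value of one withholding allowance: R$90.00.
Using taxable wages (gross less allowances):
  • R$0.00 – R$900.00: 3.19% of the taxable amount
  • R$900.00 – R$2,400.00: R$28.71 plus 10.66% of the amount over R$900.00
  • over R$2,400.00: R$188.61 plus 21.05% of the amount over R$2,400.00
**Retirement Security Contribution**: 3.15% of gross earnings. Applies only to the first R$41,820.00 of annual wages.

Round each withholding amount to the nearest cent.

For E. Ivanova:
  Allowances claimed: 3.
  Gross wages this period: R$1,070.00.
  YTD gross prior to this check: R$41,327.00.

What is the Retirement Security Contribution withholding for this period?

Retirement Security Contribution: cap R$41,820.00 − YTD R$41,327.00 = R$493.00 subject; 3.15% × R$493.00 = R$15.53

R$15.53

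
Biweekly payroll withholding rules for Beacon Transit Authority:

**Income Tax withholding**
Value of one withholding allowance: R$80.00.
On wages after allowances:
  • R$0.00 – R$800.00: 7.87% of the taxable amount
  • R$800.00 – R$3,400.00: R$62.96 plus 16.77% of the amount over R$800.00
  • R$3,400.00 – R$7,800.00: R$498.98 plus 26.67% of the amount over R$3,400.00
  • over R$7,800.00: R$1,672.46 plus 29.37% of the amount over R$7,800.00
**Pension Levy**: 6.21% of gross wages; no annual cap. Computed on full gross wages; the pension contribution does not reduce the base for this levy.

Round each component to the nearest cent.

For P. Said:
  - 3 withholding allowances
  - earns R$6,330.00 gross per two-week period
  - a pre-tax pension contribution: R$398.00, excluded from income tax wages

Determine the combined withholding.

Income Tax: taxable = R$6,330.00 − R$398.00 − 3×R$80.00 = R$5,692.00
  R$498.98 + 26.67% × (R$5,692.00 − R$3,400.00) = R$498.98 + 26.67% × R$2,292.00 = R$1,110.26
Pension Levy: 6.21% × R$6,330.00 = R$393.09
Total: R$1,110.26 + R$393.09 = R$1,503.35

R$1,503.35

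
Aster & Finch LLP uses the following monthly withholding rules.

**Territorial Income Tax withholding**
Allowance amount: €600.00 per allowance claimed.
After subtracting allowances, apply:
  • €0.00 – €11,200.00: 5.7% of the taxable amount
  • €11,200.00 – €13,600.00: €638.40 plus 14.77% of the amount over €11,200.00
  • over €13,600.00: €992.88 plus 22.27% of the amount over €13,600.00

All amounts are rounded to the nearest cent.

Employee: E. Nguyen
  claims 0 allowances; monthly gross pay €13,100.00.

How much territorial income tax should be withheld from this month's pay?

Territorial Income Tax: taxable = €13,100.00
  €638.40 + 14.77% × (€13,100.00 − €11,200.00) = €638.40 + 14.77% × €1,900.00 = €919.03

€919.03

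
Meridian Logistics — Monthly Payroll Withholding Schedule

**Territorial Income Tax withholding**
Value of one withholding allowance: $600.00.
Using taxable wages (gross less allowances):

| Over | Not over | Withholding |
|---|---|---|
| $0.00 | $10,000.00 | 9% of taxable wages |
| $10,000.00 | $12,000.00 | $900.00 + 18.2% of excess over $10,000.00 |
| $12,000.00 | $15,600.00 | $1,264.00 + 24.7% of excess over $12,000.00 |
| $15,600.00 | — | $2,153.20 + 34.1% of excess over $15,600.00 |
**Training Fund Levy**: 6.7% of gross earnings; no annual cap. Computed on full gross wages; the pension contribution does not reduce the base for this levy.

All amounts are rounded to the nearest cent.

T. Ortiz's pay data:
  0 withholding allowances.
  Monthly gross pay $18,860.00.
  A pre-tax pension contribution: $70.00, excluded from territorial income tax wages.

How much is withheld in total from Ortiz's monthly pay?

$4,504.61

Territorial Income Tax: taxable = $18,860.00 − $70.00 = $18,790.00
  $2,153.20 + 34.1% × ($18,790.00 − $15,600.00) = $2,153.20 + 34.1% × $3,190.00 = $3,240.99
Training Fund Levy: 6.7% × $18,860.00 = $1,263.62
Total: $3,240.99 + $1,263.62 = $4,504.61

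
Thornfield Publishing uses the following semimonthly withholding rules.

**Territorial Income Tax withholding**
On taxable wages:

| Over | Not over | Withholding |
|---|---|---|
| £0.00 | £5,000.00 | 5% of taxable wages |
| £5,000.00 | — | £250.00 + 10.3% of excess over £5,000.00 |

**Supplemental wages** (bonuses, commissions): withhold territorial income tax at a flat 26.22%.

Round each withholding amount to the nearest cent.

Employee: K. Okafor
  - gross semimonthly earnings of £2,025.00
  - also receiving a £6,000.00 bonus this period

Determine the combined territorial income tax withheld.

£1,674.45

Territorial Income Tax: taxable = £2,025.00
  5% × £2,025.00 = £101.25
Supplemental (26.22% flat on bonus): 26.22% × £6,000.00 = £1,573.20
Total territorial income tax: £101.25 + £1,573.20 = £1,674.45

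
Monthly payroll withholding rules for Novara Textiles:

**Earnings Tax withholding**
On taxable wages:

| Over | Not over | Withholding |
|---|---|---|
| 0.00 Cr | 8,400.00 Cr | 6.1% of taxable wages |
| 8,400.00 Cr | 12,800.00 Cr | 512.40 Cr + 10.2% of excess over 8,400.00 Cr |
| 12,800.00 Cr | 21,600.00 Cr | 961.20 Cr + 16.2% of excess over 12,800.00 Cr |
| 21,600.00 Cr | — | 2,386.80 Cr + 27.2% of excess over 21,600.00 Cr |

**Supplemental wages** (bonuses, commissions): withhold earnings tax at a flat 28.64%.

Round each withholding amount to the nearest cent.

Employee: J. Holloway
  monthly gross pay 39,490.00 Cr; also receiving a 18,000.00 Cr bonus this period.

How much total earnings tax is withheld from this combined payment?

12,408.08 Cr

Earnings Tax: taxable = 39,490.00 Cr
  2,386.80 Cr + 27.2% × (39,490.00 Cr − 21,600.00 Cr) = 2,386.80 Cr + 27.2% × 17,890.00 Cr = 7,252.88 Cr
Supplemental (28.64% flat on bonus): 28.64% × 18,000.00 Cr = 5,155.20 Cr
Total earnings tax: 7,252.88 Cr + 5,155.20 Cr = 12,408.08 Cr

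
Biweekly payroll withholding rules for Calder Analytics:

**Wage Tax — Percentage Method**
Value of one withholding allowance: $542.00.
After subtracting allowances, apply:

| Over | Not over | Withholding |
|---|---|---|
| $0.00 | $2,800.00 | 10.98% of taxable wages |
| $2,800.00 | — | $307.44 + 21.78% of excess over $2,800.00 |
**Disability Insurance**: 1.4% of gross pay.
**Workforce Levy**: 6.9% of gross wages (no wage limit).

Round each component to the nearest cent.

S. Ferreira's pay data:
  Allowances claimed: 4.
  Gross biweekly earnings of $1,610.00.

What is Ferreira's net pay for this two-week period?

Wage Tax: taxable = $1,610.00 − 4×$542.00 = $-558.00
  Taxable ≤ 0 → $0.00
Disability Insurance: 1.4% × $1,610.00 = $22.54
Workforce Levy: 6.9% × $1,610.00 = $111.09
Total withheld: $0.00 + $22.54 + $111.09 = $133.63
Net pay: $1,610.00 − $133.63 = $1,476.37

$1,476.37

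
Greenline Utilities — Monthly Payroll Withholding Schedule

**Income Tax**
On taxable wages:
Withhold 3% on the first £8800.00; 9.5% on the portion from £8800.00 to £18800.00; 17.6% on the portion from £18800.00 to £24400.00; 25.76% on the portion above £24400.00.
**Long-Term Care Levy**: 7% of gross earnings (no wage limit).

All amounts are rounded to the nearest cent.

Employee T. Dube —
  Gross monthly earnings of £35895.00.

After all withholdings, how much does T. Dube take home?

Income Tax: taxable = £35895.00
  £2199.60 + 25.76% × (£35895.00 − £24400.00) = £2199.60 + 25.76% × £11495.00 = £5160.71
Long-Term Care Levy: 7% × £35895.00 = £2512.65
Total withheld: £5160.71 + £2512.65 = £7673.36
Net pay: £35895.00 − £7673.36 = £28221.64

£28221.64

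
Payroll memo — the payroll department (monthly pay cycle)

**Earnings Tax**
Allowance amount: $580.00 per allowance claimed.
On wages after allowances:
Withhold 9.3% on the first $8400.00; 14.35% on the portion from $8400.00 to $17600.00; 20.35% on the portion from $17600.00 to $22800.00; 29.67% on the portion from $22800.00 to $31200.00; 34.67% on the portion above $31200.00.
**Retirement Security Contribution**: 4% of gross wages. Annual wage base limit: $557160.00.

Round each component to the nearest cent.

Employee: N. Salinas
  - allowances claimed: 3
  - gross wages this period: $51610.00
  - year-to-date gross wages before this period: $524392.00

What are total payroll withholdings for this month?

$13435.49

Earnings Tax: taxable = $51610.00 − 3×$580.00 = $49870.00
  $5651.88 + 34.67% × ($49870.00 − $31200.00) = $5651.88 + 34.67% × $18670.00 = $12124.77
Retirement Security Contribution: cap $557160.00 − YTD $524392.00 = $32768.00 subject; 4% × $32768.00 = $1310.72
Total: $12124.77 + $1310.72 = $13435.49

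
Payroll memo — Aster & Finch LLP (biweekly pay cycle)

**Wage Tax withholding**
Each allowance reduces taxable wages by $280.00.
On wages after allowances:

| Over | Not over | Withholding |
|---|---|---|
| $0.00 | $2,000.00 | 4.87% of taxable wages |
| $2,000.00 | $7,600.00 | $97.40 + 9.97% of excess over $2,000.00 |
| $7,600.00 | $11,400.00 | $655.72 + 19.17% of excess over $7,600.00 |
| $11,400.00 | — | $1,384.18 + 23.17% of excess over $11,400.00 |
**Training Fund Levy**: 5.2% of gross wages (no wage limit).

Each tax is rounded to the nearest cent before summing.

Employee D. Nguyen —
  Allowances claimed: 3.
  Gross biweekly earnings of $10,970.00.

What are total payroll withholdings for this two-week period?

Wage Tax: taxable = $10,970.00 − 3×$280.00 = $10,130.00
  $655.72 + 19.17% × ($10,130.00 − $7,600.00) = $655.72 + 19.17% × $2,530.00 = $1,140.72
Training Fund Levy: 5.2% × $10,970.00 = $570.44
Total: $1,140.72 + $570.44 = $1,711.16

$1,711.16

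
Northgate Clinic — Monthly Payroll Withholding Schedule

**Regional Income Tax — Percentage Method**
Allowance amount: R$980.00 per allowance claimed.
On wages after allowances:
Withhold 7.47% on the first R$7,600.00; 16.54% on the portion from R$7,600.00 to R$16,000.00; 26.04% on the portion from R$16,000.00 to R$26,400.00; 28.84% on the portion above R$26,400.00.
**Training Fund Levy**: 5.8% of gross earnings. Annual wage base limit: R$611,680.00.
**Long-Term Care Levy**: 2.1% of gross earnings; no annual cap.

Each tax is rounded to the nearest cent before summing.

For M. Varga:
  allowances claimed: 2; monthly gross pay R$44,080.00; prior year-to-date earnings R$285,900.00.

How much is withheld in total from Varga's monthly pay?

R$12,681.21

Regional Income Tax: taxable = R$44,080.00 − 2×R$980.00 = R$42,120.00
  R$4,665.24 + 28.84% × (R$42,120.00 − R$26,400.00) = R$4,665.24 + 28.84% × R$15,720.00 = R$9,198.89
Training Fund Levy: 5.8% × R$44,080.00 = R$2,556.64
Long-Term Care Levy: 2.1% × R$44,080.00 = R$925.68
Total: R$9,198.89 + R$2,556.64 + R$925.68 = R$12,681.21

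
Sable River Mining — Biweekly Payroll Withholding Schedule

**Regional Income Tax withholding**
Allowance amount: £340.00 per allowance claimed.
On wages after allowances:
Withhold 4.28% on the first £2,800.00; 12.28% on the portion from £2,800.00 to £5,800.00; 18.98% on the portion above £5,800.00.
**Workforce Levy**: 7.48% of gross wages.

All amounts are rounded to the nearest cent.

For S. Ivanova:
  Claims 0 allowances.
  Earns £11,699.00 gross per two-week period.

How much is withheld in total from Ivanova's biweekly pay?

Regional Income Tax: taxable = £11,699.00
  £488.24 + 18.98% × (£11,699.00 − £5,800.00) = £488.24 + 18.98% × £5,899.00 = £1,607.87
Workforce Levy: 7.48% × £11,699.00 = £875.09
Total: £1,607.87 + £875.09 = £2,482.96

£2,482.96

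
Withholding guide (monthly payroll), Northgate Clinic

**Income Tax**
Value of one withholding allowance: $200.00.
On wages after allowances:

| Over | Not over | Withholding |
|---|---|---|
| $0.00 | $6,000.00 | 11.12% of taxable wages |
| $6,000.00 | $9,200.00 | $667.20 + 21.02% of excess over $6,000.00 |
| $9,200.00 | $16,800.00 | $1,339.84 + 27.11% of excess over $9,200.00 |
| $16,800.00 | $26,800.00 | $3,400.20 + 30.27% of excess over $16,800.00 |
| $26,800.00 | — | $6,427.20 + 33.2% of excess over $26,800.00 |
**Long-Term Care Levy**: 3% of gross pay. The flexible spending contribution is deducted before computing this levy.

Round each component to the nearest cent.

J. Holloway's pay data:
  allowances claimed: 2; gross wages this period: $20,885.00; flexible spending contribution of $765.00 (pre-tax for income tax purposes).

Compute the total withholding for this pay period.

$4,887.68

Income Tax: taxable = $20,885.00 − $765.00 − 2×$200.00 = $19,720.00
  $3,400.20 + 30.27% × ($19,720.00 − $16,800.00) = $3,400.20 + 30.27% × $2,920.00 = $4,284.08
Long-Term Care Levy: 3% × $20,120.00 = $603.60
Total: $4,284.08 + $603.60 = $4,887.68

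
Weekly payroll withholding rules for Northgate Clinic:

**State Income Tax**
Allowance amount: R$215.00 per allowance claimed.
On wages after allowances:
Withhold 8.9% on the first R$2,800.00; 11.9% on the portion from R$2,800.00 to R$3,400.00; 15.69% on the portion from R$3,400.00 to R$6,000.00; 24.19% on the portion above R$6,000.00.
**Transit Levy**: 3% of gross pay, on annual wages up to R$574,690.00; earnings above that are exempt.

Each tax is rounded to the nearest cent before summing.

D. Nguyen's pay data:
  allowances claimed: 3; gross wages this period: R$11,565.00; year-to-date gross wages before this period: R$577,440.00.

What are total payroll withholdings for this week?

State Income Tax: taxable = R$11,565.00 − 3×R$215.00 = R$10,920.00
  R$728.54 + 24.19% × (R$10,920.00 − R$6,000.00) = R$728.54 + 24.19% × R$4,920.00 = R$1,918.69
Transit Levy: YTD R$577,440.00 ≥ cap R$574,690.00 → R$0.00
Total: R$1,918.69 + R$0.00 = R$1,918.69

R$1,918.69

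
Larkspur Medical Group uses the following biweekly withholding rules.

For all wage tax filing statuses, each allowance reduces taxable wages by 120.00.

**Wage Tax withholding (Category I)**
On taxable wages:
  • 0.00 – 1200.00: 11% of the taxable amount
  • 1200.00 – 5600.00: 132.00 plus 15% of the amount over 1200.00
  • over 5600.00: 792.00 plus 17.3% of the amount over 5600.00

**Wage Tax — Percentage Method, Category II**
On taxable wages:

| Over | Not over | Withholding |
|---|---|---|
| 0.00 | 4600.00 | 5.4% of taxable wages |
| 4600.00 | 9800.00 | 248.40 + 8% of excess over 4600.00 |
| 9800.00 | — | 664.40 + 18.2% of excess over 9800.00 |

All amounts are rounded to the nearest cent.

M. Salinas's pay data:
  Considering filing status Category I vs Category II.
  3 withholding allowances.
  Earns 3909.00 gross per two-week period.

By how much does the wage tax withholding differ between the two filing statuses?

Wage Tax (Category I): taxable = 3909.00 − 3×120.00 = 3549.00
  132.00 + 15% × (3549.00 − 1200.00) = 132.00 + 15% × 2349.00 = 484.35
Wage Tax (Category II): taxable = 3909.00 − 3×120.00 = 3549.00
  5.4% × 3549.00 = 191.65
Difference: |484.35 − 191.65| = 292.70 (higher under Category I)

292.70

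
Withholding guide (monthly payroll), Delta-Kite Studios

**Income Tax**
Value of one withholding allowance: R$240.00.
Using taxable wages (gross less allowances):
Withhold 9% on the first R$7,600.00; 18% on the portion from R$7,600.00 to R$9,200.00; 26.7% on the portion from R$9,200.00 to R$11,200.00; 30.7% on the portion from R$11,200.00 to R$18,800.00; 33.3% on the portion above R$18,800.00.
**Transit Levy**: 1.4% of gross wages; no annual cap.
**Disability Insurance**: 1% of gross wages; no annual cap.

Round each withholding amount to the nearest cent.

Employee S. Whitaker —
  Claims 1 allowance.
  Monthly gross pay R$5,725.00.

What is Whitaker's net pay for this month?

R$5,093.95

Income Tax: taxable = R$5,725.00 − 1×R$240.00 = R$5,485.00
  9% × R$5,485.00 = R$493.65
Transit Levy: 1.4% × R$5,725.00 = R$80.15
Disability Insurance: 1% × R$5,725.00 = R$57.25
Total withheld: R$493.65 + R$80.15 + R$57.25 = R$631.05
Net pay: R$5,725.00 − R$631.05 = R$5,093.95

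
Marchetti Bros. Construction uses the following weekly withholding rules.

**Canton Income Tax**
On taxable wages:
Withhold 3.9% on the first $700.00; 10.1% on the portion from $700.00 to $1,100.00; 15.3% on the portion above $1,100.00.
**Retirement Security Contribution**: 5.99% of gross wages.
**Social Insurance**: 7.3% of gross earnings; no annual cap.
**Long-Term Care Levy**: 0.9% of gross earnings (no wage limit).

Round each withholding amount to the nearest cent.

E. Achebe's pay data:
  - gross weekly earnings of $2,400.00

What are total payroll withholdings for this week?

Canton Income Tax: taxable = $2,400.00
  $67.70 + 15.3% × ($2,400.00 − $1,100.00) = $67.70 + 15.3% × $1,300.00 = $266.60
Retirement Security Contribution: 5.99% × $2,400.00 = $143.76
Social Insurance: 7.3% × $2,400.00 = $175.20
Long-Term Care Levy: 0.9% × $2,400.00 = $21.60
Total: $266.60 + $143.76 + $175.20 + $21.60 = $607.16

$607.16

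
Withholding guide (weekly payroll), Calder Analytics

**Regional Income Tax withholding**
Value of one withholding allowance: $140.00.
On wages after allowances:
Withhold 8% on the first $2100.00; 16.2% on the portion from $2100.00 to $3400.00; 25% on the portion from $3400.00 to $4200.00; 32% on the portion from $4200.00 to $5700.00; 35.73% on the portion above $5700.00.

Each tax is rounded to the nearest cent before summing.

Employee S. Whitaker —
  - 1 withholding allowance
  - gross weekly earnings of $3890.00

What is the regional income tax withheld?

Regional Income Tax: taxable = $3890.00 − 1×$140.00 = $3750.00
  $378.60 + 25% × ($3750.00 − $3400.00) = $378.60 + 25% × $350.00 = $466.10

$466.10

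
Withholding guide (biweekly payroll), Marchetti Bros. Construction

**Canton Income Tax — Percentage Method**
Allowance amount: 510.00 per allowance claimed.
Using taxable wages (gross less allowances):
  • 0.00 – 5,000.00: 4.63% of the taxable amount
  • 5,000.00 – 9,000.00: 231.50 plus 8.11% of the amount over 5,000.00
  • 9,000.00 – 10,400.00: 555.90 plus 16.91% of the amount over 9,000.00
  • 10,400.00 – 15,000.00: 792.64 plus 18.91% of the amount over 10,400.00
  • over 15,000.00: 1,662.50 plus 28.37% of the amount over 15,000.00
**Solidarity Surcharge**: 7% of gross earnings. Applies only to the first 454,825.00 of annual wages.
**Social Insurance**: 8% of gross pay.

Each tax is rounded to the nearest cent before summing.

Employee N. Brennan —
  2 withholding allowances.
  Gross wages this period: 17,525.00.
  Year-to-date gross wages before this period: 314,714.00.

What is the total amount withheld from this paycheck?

4,718.22

Canton Income Tax: taxable = 17,525.00 − 2×510.00 = 16,505.00
  1,662.50 + 28.37% × (16,505.00 − 15,000.00) = 1,662.50 + 28.37% × 1,505.00 = 2,089.47
Solidarity Surcharge: 7% × 17,525.00 = 1,226.75
Social Insurance: 8% × 17,525.00 = 1,402.00
Total: 2,089.47 + 1,226.75 + 1,402.00 = 4,718.22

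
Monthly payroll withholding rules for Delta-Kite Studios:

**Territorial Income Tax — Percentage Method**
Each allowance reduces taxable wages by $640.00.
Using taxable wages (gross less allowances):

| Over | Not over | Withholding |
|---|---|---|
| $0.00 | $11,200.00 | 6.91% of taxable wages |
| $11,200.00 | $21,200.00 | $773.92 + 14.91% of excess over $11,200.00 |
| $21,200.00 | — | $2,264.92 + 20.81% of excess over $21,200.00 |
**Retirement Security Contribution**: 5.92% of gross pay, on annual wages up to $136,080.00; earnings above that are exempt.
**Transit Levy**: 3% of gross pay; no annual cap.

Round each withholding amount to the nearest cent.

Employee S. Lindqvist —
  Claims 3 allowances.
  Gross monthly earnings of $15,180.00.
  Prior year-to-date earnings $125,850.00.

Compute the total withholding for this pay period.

Territorial Income Tax: taxable = $15,180.00 − 3×$640.00 = $13,260.00
  $773.92 + 14.91% × ($13,260.00 − $11,200.00) = $773.92 + 14.91% × $2,060.00 = $1,081.07
Retirement Security Contribution: cap $136,080.00 − YTD $125,850.00 = $10,230.00 subject; 5.92% × $10,230.00 = $605.62
Transit Levy: 3% × $15,180.00 = $455.40
Total: $1,081.07 + $605.62 + $455.40 = $2,142.09

$2,142.09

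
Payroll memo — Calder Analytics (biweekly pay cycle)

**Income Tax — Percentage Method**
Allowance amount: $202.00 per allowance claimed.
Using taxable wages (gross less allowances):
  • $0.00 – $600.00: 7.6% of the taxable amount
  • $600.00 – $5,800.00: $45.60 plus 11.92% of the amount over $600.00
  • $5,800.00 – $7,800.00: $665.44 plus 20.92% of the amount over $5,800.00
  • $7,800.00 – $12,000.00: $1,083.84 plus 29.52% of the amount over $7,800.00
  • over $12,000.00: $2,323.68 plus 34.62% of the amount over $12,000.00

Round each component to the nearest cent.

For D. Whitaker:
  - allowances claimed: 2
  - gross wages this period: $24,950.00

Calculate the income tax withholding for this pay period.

$6,667.11

Income Tax: taxable = $24,950.00 − 2×$202.00 = $24,546.00
  $2,323.68 + 34.62% × ($24,546.00 − $12,000.00) = $2,323.68 + 34.62% × $12,546.00 = $6,667.11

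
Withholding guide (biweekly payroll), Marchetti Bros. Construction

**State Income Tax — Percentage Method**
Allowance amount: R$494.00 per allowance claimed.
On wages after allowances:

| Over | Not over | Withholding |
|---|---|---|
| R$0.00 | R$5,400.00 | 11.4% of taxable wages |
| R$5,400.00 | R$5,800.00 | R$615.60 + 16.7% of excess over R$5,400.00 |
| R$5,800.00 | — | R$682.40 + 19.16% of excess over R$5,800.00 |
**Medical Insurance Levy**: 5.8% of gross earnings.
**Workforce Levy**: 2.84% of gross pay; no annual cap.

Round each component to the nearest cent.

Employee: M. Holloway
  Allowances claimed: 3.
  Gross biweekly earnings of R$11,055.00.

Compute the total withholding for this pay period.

R$2,360.46

State Income Tax: taxable = R$11,055.00 − 3×R$494.00 = R$9,573.00
  R$682.40 + 19.16% × (R$9,573.00 − R$5,800.00) = R$682.40 + 19.16% × R$3,773.00 = R$1,405.31
Medical Insurance Levy: 5.8% × R$11,055.00 = R$641.19
Workforce Levy: 2.84% × R$11,055.00 = R$313.96
Total: R$1,405.31 + R$641.19 + R$313.96 = R$2,360.46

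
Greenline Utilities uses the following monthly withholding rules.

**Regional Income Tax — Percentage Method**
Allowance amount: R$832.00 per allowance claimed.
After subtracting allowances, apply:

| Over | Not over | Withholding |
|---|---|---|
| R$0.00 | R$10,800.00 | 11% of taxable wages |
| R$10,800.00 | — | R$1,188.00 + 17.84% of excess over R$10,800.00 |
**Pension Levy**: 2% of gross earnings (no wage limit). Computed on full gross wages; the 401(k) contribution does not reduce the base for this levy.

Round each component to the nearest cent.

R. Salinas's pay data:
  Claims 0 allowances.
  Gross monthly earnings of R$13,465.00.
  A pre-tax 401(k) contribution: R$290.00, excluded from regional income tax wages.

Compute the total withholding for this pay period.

Regional Income Tax: taxable = R$13,465.00 − R$290.00 = R$13,175.00
  R$1,188.00 + 17.84% × (R$13,175.00 − R$10,800.00) = R$1,188.00 + 17.84% × R$2,375.00 = R$1,611.70
Pension Levy: 2% × R$13,465.00 = R$269.30
Total: R$1,611.70 + R$269.30 = R$1,881.00

R$1,881.00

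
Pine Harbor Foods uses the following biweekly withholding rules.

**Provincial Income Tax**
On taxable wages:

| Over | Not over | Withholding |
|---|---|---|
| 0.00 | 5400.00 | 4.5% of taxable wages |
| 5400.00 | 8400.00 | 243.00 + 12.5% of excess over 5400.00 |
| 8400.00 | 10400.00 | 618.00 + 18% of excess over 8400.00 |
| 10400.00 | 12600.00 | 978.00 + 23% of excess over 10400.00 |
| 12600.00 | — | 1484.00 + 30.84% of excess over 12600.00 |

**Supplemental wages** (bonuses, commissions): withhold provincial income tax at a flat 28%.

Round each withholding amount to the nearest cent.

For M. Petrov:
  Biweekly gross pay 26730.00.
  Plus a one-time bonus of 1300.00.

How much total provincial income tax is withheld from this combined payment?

6205.69

Provincial Income Tax: taxable = 26730.00
  1484.00 + 30.84% × (26730.00 − 12600.00) = 1484.00 + 30.84% × 14130.00 = 5841.69
Supplemental (28% flat on bonus): 28% × 1300.00 = 364.00
Total provincial income tax: 5841.69 + 364.00 = 6205.69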